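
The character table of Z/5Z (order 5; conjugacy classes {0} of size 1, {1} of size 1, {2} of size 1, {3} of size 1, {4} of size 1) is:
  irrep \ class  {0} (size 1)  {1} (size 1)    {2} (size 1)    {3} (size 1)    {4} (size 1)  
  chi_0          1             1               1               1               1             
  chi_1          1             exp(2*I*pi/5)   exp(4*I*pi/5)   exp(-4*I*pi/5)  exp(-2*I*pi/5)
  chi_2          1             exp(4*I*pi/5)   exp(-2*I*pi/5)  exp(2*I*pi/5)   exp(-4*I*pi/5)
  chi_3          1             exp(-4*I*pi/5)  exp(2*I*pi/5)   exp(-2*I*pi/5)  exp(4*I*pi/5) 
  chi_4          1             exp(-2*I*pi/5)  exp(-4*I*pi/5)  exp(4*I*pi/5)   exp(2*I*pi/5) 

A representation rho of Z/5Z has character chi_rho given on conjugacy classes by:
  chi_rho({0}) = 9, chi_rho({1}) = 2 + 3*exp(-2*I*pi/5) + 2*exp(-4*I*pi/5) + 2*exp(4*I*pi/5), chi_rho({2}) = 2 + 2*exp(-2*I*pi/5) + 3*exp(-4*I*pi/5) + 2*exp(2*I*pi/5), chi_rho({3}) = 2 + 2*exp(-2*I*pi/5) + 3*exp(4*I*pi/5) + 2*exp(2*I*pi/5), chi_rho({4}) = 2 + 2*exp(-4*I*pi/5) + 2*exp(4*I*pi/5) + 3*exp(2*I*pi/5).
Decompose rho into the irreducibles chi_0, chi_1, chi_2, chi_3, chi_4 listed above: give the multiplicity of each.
Multiplicities: chi_0: 2, chi_1: 0, chi_2: 2, chi_3: 2, chi_4: 3.

Why: Use <chi_rho, chi> = (1/|G|) sum_C |C| * chi_rho(C) * conj(chi(C)) with |G| = 5 for each irreducible chi in the table:
  <chi_rho, chi_0> = (1/5)[1*(9)*conj(1) + 1*(2 + 3*exp(-2*I*pi/5) + 2*exp(-4*I*pi/5) + 2*exp(4*I*pi/5))*conj(1) + 1*(2 + 2*exp(-2*I*pi/5) + 3*exp(-4*I*pi/5) + 2*exp(2*I*pi/5))*conj(1) + 1*(2 + 2*exp(-2*I*pi/5) + 3*exp(4*I*pi/5) + 2*exp(2*I*pi/5))*conj(1) + 1*(2 + 2*exp(-4*I*pi/5) + 2*exp(4*I*pi/5) + 3*exp(2*I*pi/5))*conj(1)]
      = (1/5)[(9) + (2 + 3*exp(-2*I*pi/5) + 2*exp(-4*I*pi/5) + 2*exp(4*I*pi/5)) + (2 + 2*exp(-2*I*pi/5) + 3*exp(-4*I*pi/5) + 2*exp(2*I*pi/5)) + (2 + 2*exp(-2*I*pi/5) + 3*exp(4*I*pi/5) + 2*exp(2*I*pi/5)) + (2 + 2*exp(-4*I*pi/5) + 2*exp(4*I*pi/5) + 3*exp(2*I*pi/5))] = 10/5 = 2
  <chi_rho, chi_1> = (1/5)[1*(9)*conj(1) + 1*(2 + 3*exp(-2*I*pi/5) + 2*exp(-4*I*pi/5) + 2*exp(4*I*pi/5))*conj(exp(2*I*pi/5)) + 1*(2 + 2*exp(-2*I*pi/5) + 3*exp(-4*I*pi/5) + 2*exp(2*I*pi/5))*conj(exp(4*I*pi/5)) + 1*(2 + 2*exp(-2*I*pi/5) + 3*exp(4*I*pi/5) + 2*exp(2*I*pi/5))*conj(exp(-4*I*pi/5)) + 1*(2 + 2*exp(-4*I*pi/5) + 2*exp(4*I*pi/5) + 3*exp(2*I*pi/5))*conj(exp(-2*I*pi/5))]
      = (1/5)[(9) + (2*exp(-2*I*pi/5) + 3*exp(-4*I*pi/5) + 2*exp(4*I*pi/5) + 2*exp(2*I*pi/5)) + (2*exp(-2*I*pi/5) + 2*exp(-4*I*pi/5) + 2*exp(4*I*pi/5) + 3*exp(2*I*pi/5)) + (3*exp(-2*I*pi/5) + 2*exp(-4*I*pi/5) + 2*exp(4*I*pi/5) + 2*exp(2*I*pi/5)) + (2*exp(-2*I*pi/5) + 2*exp(-4*I*pi/5) + 3*exp(4*I*pi/5) + 2*exp(2*I*pi/5))] = 0/5 = 0
  <chi_rho, chi_2> = (1/5)[1*(9)*conj(1) + 1*(2 + 3*exp(-2*I*pi/5) + 2*exp(-4*I*pi/5) + 2*exp(4*I*pi/5))*conj(exp(4*I*pi/5)) + 1*(2 + 2*exp(-2*I*pi/5) + 3*exp(-4*I*pi/5) + 2*exp(2*I*pi/5))*conj(exp(-2*I*pi/5)) + 1*(2 + 2*exp(-2*I*pi/5) + 3*exp(4*I*pi/5) + 2*exp(2*I*pi/5))*conj(exp(2*I*pi/5)) + 1*(2 + 2*exp(-4*I*pi/5) + 2*exp(4*I*pi/5) + 3*exp(2*I*pi/5))*conj(exp(-4*I*pi/5))]
      = (1/5)[(9) + (2 + 2*exp(-4*I*pi/5) + 3*exp(4*I*pi/5) + 2*exp(2*I*pi/5)) + (2 + 3*exp(-2*I*pi/5) + 2*exp(4*I*pi/5) + 2*exp(2*I*pi/5)) + (2 + 2*exp(-2*I*pi/5) + 2*exp(-4*I*pi/5) + 3*exp(2*I*pi/5)) + (2 + 2*exp(-2*I*pi/5) + 3*exp(-4*I*pi/5) + 2*exp(4*I*pi/5))] = 10/5 = 2
  <chi_rho, chi_3> = (1/5)[1*(9)*conj(1) + 1*(2 + 3*exp(-2*I*pi/5) + 2*exp(-4*I*pi/5) + 2*exp(4*I*pi/5))*conj(exp(-4*I*pi/5)) + 1*(2 + 2*exp(-2*I*pi/5) + 3*exp(-4*I*pi/5) + 2*exp(2*I*pi/5))*conj(exp(2*I*pi/5)) + 1*(2 + 2*exp(-2*I*pi/5) + 3*exp(4*I*pi/5) + 2*exp(2*I*pi/5))*conj(exp(-2*I*pi/5)) + 1*(2 + 2*exp(-4*I*pi/5) + 2*exp(4*I*pi/5) + 3*exp(2*I*pi/5))*conj(exp(4*I*pi/5))]
      = (1/5)[(9) + (2 + 2*exp(-2*I*pi/5) + 2*exp(4*I*pi/5) + 3*exp(2*I*pi/5)) + (2 + 2*exp(-2*I*pi/5) + 2*exp(-4*I*pi/5) + 3*exp(4*I*pi/5)) + (2 + 3*exp(-4*I*pi/5) + 2*exp(4*I*pi/5) + 2*exp(2*I*pi/5)) + (2 + 3*exp(-2*I*pi/5) + 2*exp(-4*I*pi/5) + 2*exp(2*I*pi/5))] = 10/5 = 2
  <chi_rho, chi_4> = (1/5)[1*(9)*conj(1) + 1*(2 + 3*exp(-2*I*pi/5) + 2*exp(-4*I*pi/5) + 2*exp(4*I*pi/5))*conj(exp(-2*I*pi/5)) + 1*(2 + 2*exp(-2*I*pi/5) + 3*exp(-4*I*pi/5) + 2*exp(2*I*pi/5))*conj(exp(-4*I*pi/5)) + 1*(2 + 2*exp(-2*I*pi/5) + 3*exp(4*I*pi/5) + 2*exp(2*I*pi/5))*conj(exp(4*I*pi/5)) + 1*(2 + 2*exp(-4*I*pi/5) + 2*exp(4*I*pi/5) + 3*exp(2*I*pi/5))*conj(exp(2*I*pi/5))]
      = (1/5)[(9) + (3 + 2*exp(-2*I*pi/5) + 2*exp(-4*I*pi/5) + 2*exp(2*I*pi/5)) + (3 + 2*exp(-4*I*pi/5) + 2*exp(4*I*pi/5) + 2*exp(2*I*pi/5)) + (3 + 2*exp(-2*I*pi/5) + 2*exp(-4*I*pi/5) + 2*exp(4*I*pi/5)) + (3 + 2*exp(-2*I*pi/5) + 2*exp(4*I*pi/5) + 2*exp(2*I*pi/5))] = 15/5 = 3
(Exp terms are combined using exp(i*s)*conj(exp(i*t)) = exp(i*(s-t)), and sums of them are collapsed using the identity that for every m > 1 the m distinct m-th roots of unity sum to 0, e.g. 1 + exp(2*I*pi/3) + exp(-2*I*pi/3) = 0.)
Dimension check: dim(rho) = sum (mult * dim) = 2*1 + 0*1 + 2*1 + 2*1 + 3*1 = 9 = chi_rho(e) = 9.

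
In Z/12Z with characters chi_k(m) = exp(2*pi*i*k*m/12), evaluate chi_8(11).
chi_8(11) = zeta_12^88 = exp(2*I*pi/3)

Proof sketch: chi_8(11) = zeta_12^(8*11) = zeta_12^88. Since zeta_12^12 = 1, this equals zeta_12^4 = exp(2*pi*i*4/12) = exp(2*I*pi/3).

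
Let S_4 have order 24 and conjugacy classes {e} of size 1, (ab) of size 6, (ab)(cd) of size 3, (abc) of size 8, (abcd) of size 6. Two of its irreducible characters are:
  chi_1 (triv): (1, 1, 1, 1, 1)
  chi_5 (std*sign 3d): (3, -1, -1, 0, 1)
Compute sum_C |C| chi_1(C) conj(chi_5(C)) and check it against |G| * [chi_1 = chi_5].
Sum = 0; so <chi_1, chi_5> = 0 (distinct irreducibles are orthogonal).

Argument: Compute term by term over conjugacy classes (|C| * chi_1(C) * conj(chi_5(C))):
  1*(1)*conj(3) + 6*(1)*conj(-1) + 3*(1)*conj(-1) + 8*(1)*conj(0) + 6*(1)*conj(1)
  = (3) + (-6) + (-3) + (0) + (6)
  = 0.
Dividing by |G| = 24 gives 0/24 = 0, matching the row-orthogonality relation <chi_1, chi_5> = [chi_1 = chi_5].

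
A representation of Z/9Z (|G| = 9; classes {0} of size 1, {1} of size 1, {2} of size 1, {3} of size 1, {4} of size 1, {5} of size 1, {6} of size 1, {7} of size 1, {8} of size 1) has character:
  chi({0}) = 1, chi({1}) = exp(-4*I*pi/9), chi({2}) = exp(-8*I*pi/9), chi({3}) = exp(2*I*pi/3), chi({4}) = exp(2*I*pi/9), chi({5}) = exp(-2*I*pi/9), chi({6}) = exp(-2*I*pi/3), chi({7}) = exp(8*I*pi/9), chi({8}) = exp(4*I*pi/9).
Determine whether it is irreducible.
Irreducible: <chi, chi> = 1.

Solution. <chi, chi> = (1/|G|) sum_C |C| * |chi(C)|^2 = (1/9)[1*|1|^2 + 1*|exp(-4*I*pi/9)|^2 + 1*|exp(-8*I*pi/9)|^2 + 1*|exp(2*I*pi/3)|^2 + 1*|exp(2*I*pi/9)|^2 + 1*|exp(-2*I*pi/9)|^2 + 1*|exp(-2*I*pi/3)|^2 + 1*|exp(8*I*pi/9)|^2 + 1*|exp(4*I*pi/9)|^2]
  = (1/9)[(1) + (1) + (1) + (1) + (1) + (1) + (1) + (1) + (1)] = 9/9 = 1.
(Exp terms are combined using exp(i*s)*conj(exp(i*t)) = exp(i*(s-t)), and sums of them are collapsed using the identity that for every m > 1 the m distinct m-th roots of unity sum to 0, e.g. 1 + exp(2*I*pi/3) + exp(-2*I*pi/3) = 0.)
A character is irreducible iff <chi, chi> = 1, so this representation is irreducible.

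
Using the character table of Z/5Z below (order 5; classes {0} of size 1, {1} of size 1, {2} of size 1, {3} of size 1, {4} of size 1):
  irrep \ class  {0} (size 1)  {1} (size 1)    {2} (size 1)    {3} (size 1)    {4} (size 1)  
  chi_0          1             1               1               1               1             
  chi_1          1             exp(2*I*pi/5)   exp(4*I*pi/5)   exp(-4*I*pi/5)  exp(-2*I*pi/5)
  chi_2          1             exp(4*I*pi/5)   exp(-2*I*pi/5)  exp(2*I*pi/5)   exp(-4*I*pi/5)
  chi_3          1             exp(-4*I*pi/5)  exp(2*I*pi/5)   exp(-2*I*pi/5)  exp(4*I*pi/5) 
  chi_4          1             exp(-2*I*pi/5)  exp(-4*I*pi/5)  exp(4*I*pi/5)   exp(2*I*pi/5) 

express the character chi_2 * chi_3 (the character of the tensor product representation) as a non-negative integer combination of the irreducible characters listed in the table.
chi_2 tensor chi_3 = chi_0 (all other irreducibles have multiplicity 0).

Justification: The character of a tensor product is the pointwise product (chi_2 * chi_3)(C) = chi_2(C) * chi_3(C):
  {0}: (1)*(1), {1}: (exp(4*I*pi/5))*(exp(-4*I*pi/5)), {2}: (exp(-2*I*pi/5))*(exp(2*I*pi/5)), {3}: (exp(2*I*pi/5))*(exp(-2*I*pi/5)), {4}: (exp(-4*I*pi/5))*(exp(4*I*pi/5))
so (chi_2 * chi_3) takes values
  {0} -> 1, {1} -> 1, {2} -> 1, {3} -> 1, {4} -> 1.
Now take the inner product of this character with each irreducible chi from the table, <chi_2*chi_3, chi> = (1/5) sum_C |C| (chi_2*chi_3)(C) conj(chi(C)):
  <chi_2*chi_3, chi_0> = (1/5)[1*(1)*conj(1) + 1*(1)*conj(1) + 1*(1)*conj(1) + 1*(1)*conj(1) + 1*(1)*conj(1)]
      = (1/5)[(1) + (1) + (1) + (1) + (1)] = 5/5 = 1
  <chi_2*chi_3, chi_1> = (1/5)[1*(1)*conj(1) + 1*(1)*conj(exp(2*I*pi/5)) + 1*(1)*conj(exp(4*I*pi/5)) + 1*(1)*conj(exp(-4*I*pi/5)) + 1*(1)*conj(exp(-2*I*pi/5))]
      = (1/5)[(1) + (exp(-2*I*pi/5)) + (exp(-4*I*pi/5)) + (exp(4*I*pi/5)) + (exp(2*I*pi/5))] = 0/5 = 0
  <chi_2*chi_3, chi_2> = (1/5)[1*(1)*conj(1) + 1*(1)*conj(exp(4*I*pi/5)) + 1*(1)*conj(exp(-2*I*pi/5)) + 1*(1)*conj(exp(2*I*pi/5)) + 1*(1)*conj(exp(-4*I*pi/5))]
      = (1/5)[(1) + (exp(-4*I*pi/5)) + (exp(2*I*pi/5)) + (exp(-2*I*pi/5)) + (exp(4*I*pi/5))] = 0/5 = 0
  <chi_2*chi_3, chi_3> = (1/5)[1*(1)*conj(1) + 1*(1)*conj(exp(-4*I*pi/5)) + 1*(1)*conj(exp(2*I*pi/5)) + 1*(1)*conj(exp(-2*I*pi/5)) + 1*(1)*conj(exp(4*I*pi/5))]
      = (1/5)[(1) + (exp(4*I*pi/5)) + (exp(-2*I*pi/5)) + (exp(2*I*pi/5)) + (exp(-4*I*pi/5))] = 0/5 = 0
  <chi_2*chi_3, chi_4> = (1/5)[1*(1)*conj(1) + 1*(1)*conj(exp(-2*I*pi/5)) + 1*(1)*conj(exp(-4*I*pi/5)) + 1*(1)*conj(exp(4*I*pi/5)) + 1*(1)*conj(exp(2*I*pi/5))]
      = (1/5)[(1) + (exp(2*I*pi/5)) + (exp(4*I*pi/5)) + (exp(-4*I*pi/5)) + (exp(-2*I*pi/5))] = 0/5 = 0
(Exp terms are combined using exp(i*s)*conj(exp(i*t)) = exp(i*(s-t)), and sums of them are collapsed using the identity that for every m > 1 the m distinct m-th roots of unity sum to 0, e.g. 1 + exp(2*I*pi/3) + exp(-2*I*pi/3) = 0.)
Hence the multiplicities are chi_0: 1. Dimension check: dim(chi_2)*dim(chi_3) = 1*1 = 1 and sum (mult * dim) = 1*1 = 1.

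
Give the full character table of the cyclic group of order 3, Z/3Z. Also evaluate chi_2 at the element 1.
Character table of Z/3Z (irreps indexed chi_0,...,chi_2 with chi_k(m) = zeta_3^(k*m), zeta_3 = exp(2*pi*i/3)):
  irrep \ class  {0} (size 1)  {1} (size 1)    {2} (size 1)  
  chi_0          1             1               1             
  chi_1          1             exp(2*I*pi/3)   exp(-2*I*pi/3)
  chi_2          1             exp(-2*I*pi/3)  exp(2*I*pi/3) 

Spot check: chi_2(1) = zeta_3^(2*1) = zeta_3^2 = exp(-2*I*pi/3).

Details: Z/3Z is abelian, so all 3 irreducible complex representations are 1-dimensional. They are given by chi_k(m) = zeta_3^(k*m) for k = 0,...,2. Row orthogonality: sum_m chi_k(m) conj(chi_l(m)) = 3 * [k = l].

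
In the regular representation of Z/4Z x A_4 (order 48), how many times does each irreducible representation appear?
Each irreducible V_i of dimension d_i appears with multiplicity d_i, i.e. rho_reg = (direct sum over all irreducibles V_i) d_i V_i. The irreducible dimensions for Z/4Z x A_4 are 1, 1, 1, 1, 1, 1, 1, 1, 1, 1, 1, 1, 3, 3, 3, 3: 12 irreducibles of dimension 1, each with multiplicity 1; 4 irreducibles of dimension 3, each with multiplicity 3. Total dimension 12*1*1 + 4*3*3 = 48 = |G|.

Derivation: General theorem: in the regular representation of a finite group G, each irreducible appears with multiplicity equal to its dimension. Check: dim(rho_reg) = sum d_i^2 = 1 + 1 + 1 + 1 + 1 + 1 + 1 + 1 + 1 + 1 + 1 + 1 + 9 + 9 + 9 + 9 = 48 = |G|.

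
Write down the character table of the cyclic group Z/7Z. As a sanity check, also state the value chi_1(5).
Character table of Z/7Z (irreps indexed chi_0,...,chi_6 with chi_k(m) = zeta_7^(k*m), zeta_7 = exp(2*pi*i/7)):
  irrep \ class  {0} (size 1)  {1} (size 1)    {2} (size 1)    {3} (size 1)    {4} (size 1)    {5} (size 1)    {6} (size 1)  
  chi_0          1             1               1               1               1               1               1             
  chi_1          1             exp(2*I*pi/7)   exp(4*I*pi/7)   exp(6*I*pi/7)   exp(-6*I*pi/7)  exp(-4*I*pi/7)  exp(-2*I*pi/7)
  chi_2          1             exp(4*I*pi/7)   exp(-6*I*pi/7)  exp(-2*I*pi/7)  exp(2*I*pi/7)   exp(6*I*pi/7)   exp(-4*I*pi/7)
  chi_3          1             exp(6*I*pi/7)   exp(-2*I*pi/7)  exp(4*I*pi/7)   exp(-4*I*pi/7)  exp(2*I*pi/7)   exp(-6*I*pi/7)
  chi_4          1             exp(-6*I*pi/7)  exp(2*I*pi/7)   exp(-4*I*pi/7)  exp(4*I*pi/7)   exp(-2*I*pi/7)  exp(6*I*pi/7) 
  chi_5          1             exp(-4*I*pi/7)  exp(6*I*pi/7)   exp(2*I*pi/7)   exp(-2*I*pi/7)  exp(-6*I*pi/7)  exp(4*I*pi/7) 
  chi_6          1             exp(-2*I*pi/7)  exp(-4*I*pi/7)  exp(-6*I*pi/7)  exp(6*I*pi/7)   exp(4*I*pi/7)   exp(2*I*pi/7) 

Spot check: chi_1(5) = zeta_7^(1*5) = zeta_7^5 = exp(-4*I*pi/7).

Z/7Z is abelian, so all 7 irreducible complex representations are 1-dimensional. They are given by chi_k(m) = zeta_7^(k*m) for k = 0,...,6. Row orthogonality: sum_m chi_k(m) conj(chi_l(m)) = 7 * [k = l].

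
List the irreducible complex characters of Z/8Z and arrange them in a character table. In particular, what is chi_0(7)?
Character table of Z/8Z (irreps indexed chi_0,...,chi_7 with chi_k(m) = zeta_8^(k*m), zeta_8 = exp(2*pi*i/8)):
  irrep \ class  {0} (size 1)  {1} (size 1)    {2} (size 1)  {3} (size 1)    {4} (size 1)  {5} (size 1)    {6} (size 1)  {7} (size 1)  
  chi_0          1             1               1             1               1             1               1             1             
  chi_1          1             exp(I*pi/4)     I             exp(3*I*pi/4)   -1            exp(-3*I*pi/4)  -I            exp(-I*pi/4)  
  chi_2          1             I               -1            -I              1             I               -1            -I            
  chi_3          1             exp(3*I*pi/4)   -I            exp(I*pi/4)     -1            exp(-I*pi/4)    I             exp(-3*I*pi/4)
  chi_4          1             -1              1             -1              1             -1              1             -1            
  chi_5          1             exp(-3*I*pi/4)  I             exp(-I*pi/4)    -1            exp(I*pi/4)     -I            exp(3*I*pi/4) 
  chi_6          1             -I              -1            I               1             -I              -1            I             
  chi_7          1             exp(-I*pi/4)    -I            exp(-3*I*pi/4)  -1            exp(3*I*pi/4)   I             exp(I*pi/4)   

Spot check: chi_0(7) = zeta_8^(0*7) = zeta_8^0 = 1.

Argument: Z/8Z is abelian, so all 8 irreducible complex representations are 1-dimensional. They are given by chi_k(m) = zeta_8^(k*m) for k = 0,...,7. Row orthogonality: sum_m chi_k(m) conj(chi_l(m)) = 8 * [k = l].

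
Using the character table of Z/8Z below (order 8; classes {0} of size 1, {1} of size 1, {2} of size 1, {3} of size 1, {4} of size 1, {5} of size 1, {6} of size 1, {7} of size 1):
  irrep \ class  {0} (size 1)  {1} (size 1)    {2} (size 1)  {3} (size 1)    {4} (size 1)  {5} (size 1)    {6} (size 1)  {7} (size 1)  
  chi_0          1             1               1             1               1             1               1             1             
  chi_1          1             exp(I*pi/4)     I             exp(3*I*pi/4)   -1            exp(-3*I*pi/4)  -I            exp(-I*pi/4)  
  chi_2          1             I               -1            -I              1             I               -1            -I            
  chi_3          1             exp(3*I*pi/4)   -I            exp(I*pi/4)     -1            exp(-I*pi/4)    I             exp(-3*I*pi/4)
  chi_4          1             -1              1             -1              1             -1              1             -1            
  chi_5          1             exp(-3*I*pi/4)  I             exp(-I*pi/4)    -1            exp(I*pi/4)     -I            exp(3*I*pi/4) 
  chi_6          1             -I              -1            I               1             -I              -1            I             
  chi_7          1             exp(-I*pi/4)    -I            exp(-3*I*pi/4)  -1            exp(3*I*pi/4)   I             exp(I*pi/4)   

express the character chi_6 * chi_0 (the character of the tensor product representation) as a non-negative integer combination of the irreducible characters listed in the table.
chi_6 tensor chi_0 = chi_6 (all other irreducibles have multiplicity 0).

Reasoning: The character of a tensor product is the pointwise product (chi_6 * chi_0)(C) = chi_6(C) * chi_0(C):
  {0}: (1)*(1), {1}: (-I)*(1), {2}: (-1)*(1), {3}: (I)*(1), {4}: (1)*(1), {5}: (-I)*(1), {6}: (-1)*(1), {7}: (I)*(1)
so (chi_6 * chi_0) takes values
  {0} -> 1, {1} -> -I, {2} -> -1, {3} -> I, {4} -> 1, {5} -> -I, {6} -> -1, {7} -> I.
Now take the inner product of this character with each irreducible chi from the table, <chi_6*chi_0, chi> = (1/8) sum_C |C| (chi_6*chi_0)(C) conj(chi(C)):
  <chi_6*chi_0, chi_0> = (1/8)[1*(1)*conj(1) + 1*(-I)*conj(1) + 1*(-1)*conj(1) + 1*(I)*conj(1) + 1*(1)*conj(1) + 1*(-I)*conj(1) + 1*(-1)*conj(1) + 1*(I)*conj(1)]
      = (1/8)[(1) + (-I) + (-1) + (I) + (1) + (-I) + (-1) + (I)] = 0/8 = 0
  <chi_6*chi_0, chi_1> = (1/8)[1*(1)*conj(1) + 1*(-I)*conj(exp(I*pi/4)) + 1*(-1)*conj(I) + 1*(I)*conj(exp(3*I*pi/4)) + 1*(1)*conj(-1) + 1*(-I)*conj(exp(-3*I*pi/4)) + 1*(-1)*conj(-I) + 1*(I)*conj(exp(-I*pi/4))]
      = (1/8)[(1) + (-exp(I*pi/4)) + (I) + (exp(-I*pi/4)) + (-1) + (-exp(-3*I*pi/4)) + (-I) + (exp(3*I*pi/4))] = 0/8 = 0
  <chi_6*chi_0, chi_2> = (1/8)[1*(1)*conj(1) + 1*(-I)*conj(I) + 1*(-1)*conj(-1) + 1*(I)*conj(-I) + 1*(1)*conj(1) + 1*(-I)*conj(I) + 1*(-1)*conj(-1) + 1*(I)*conj(-I)]
      = (1/8)[(1) + (-1) + (1) + (-1) + (1) + (-1) + (1) + (-1)] = 0/8 = 0
  <chi_6*chi_0, chi_3> = (1/8)[1*(1)*conj(1) + 1*(-I)*conj(exp(3*I*pi/4)) + 1*(-1)*conj(-I) + 1*(I)*conj(exp(I*pi/4)) + 1*(1)*conj(-1) + 1*(-I)*conj(exp(-I*pi/4)) + 1*(-1)*conj(I) + 1*(I)*conj(exp(-3*I*pi/4))]
      = (1/8)[(1) + (-exp(-I*pi/4)) + (-I) + (exp(I*pi/4)) + (-1) + (-exp(3*I*pi/4)) + (I) + (exp(-3*I*pi/4))] = 0/8 = 0
  <chi_6*chi_0, chi_4> = (1/8)[1*(1)*conj(1) + 1*(-I)*conj(-1) + 1*(-1)*conj(1) + 1*(I)*conj(-1) + 1*(1)*conj(1) + 1*(-I)*conj(-1) + 1*(-1)*conj(1) + 1*(I)*conj(-1)]
      = (1/8)[(1) + (I) + (-1) + (-I) + (1) + (I) + (-1) + (-I)] = 0/8 = 0
  <chi_6*chi_0, chi_5> = (1/8)[1*(1)*conj(1) + 1*(-I)*conj(exp(-3*I*pi/4)) + 1*(-1)*conj(I) + 1*(I)*conj(exp(-I*pi/4)) + 1*(1)*conj(-1) + 1*(-I)*conj(exp(I*pi/4)) + 1*(-1)*conj(-I) + 1*(I)*conj(exp(3*I*pi/4))]
      = (1/8)[(1) + (-exp(-3*I*pi/4)) + (I) + (exp(3*I*pi/4)) + (-1) + (-exp(I*pi/4)) + (-I) + (exp(-I*pi/4))] = 0/8 = 0
  <chi_6*chi_0, chi_6> = (1/8)[1*(1)*conj(1) + 1*(-I)*conj(-I) + 1*(-1)*conj(-1) + 1*(I)*conj(I) + 1*(1)*conj(1) + 1*(-I)*conj(-I) + 1*(-1)*conj(-1) + 1*(I)*conj(I)]
      = (1/8)[(1) + (1) + (1) + (1) + (1) + (1) + (1) + (1)] = 8/8 = 1
  <chi_6*chi_0, chi_7> = (1/8)[1*(1)*conj(1) + 1*(-I)*conj(exp(-I*pi/4)) + 1*(-1)*conj(-I) + 1*(I)*conj(exp(-3*I*pi/4)) + 1*(1)*conj(-1) + 1*(-I)*conj(exp(3*I*pi/4)) + 1*(-1)*conj(I) + 1*(I)*conj(exp(I*pi/4))]
      = (1/8)[(1) + (-exp(3*I*pi/4)) + (-I) + (exp(-3*I*pi/4)) + (-1) + (-exp(-I*pi/4)) + (I) + (exp(I*pi/4))] = 0/8 = 0
(Exp terms are combined using exp(i*s)*conj(exp(i*t)) = exp(i*(s-t)), and sums of them are collapsed using the identity that for every m > 1 the m distinct m-th roots of unity sum to 0, e.g. 1 + exp(2*I*pi/3) + exp(-2*I*pi/3) = 0.)
Hence the multiplicities are chi_6: 1. Dimension check: dim(chi_6)*dim(chi_0) = 1*1 = 1 and sum (mult * dim) = 1*1 = 1.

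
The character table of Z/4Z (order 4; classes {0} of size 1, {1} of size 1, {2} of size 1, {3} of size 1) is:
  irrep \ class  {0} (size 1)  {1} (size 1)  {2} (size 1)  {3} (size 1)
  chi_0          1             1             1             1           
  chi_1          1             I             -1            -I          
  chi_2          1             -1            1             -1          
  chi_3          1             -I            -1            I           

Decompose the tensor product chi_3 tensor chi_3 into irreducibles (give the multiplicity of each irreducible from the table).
chi_3 tensor chi_3 = chi_2 (all other irreducibles have multiplicity 0).

Explanation: The character of a tensor product is the pointwise product (chi_3 * chi_3)(C) = chi_3(C) * chi_3(C):
  {0}: (1)*(1), {1}: (-I)*(-I), {2}: (-1)*(-1), {3}: (I)*(I)
so (chi_3 * chi_3) takes values
  {0} -> 1, {1} -> -1, {2} -> 1, {3} -> -1.
Now take the inner product of this character with each irreducible chi from the table, <chi_3*chi_3, chi> = (1/4) sum_C |C| (chi_3*chi_3)(C) conj(chi(C)):
  <chi_3*chi_3, chi_0> = (1/4)[1*(1)*conj(1) + 1*(-1)*conj(1) + 1*(1)*conj(1) + 1*(-1)*conj(1)]
      = (1/4)[(1) + (-1) + (1) + (-1)] = 0/4 = 0
  <chi_3*chi_3, chi_1> = (1/4)[1*(1)*conj(1) + 1*(-1)*conj(I) + 1*(1)*conj(-1) + 1*(-1)*conj(-I)]
      = (1/4)[(1) + (I) + (-1) + (-I)] = 0/4 = 0
  <chi_3*chi_3, chi_2> = (1/4)[1*(1)*conj(1) + 1*(-1)*conj(-1) + 1*(1)*conj(1) + 1*(-1)*conj(-1)]
      = (1/4)[(1) + (1) + (1) + (1)] = 4/4 = 1
  <chi_3*chi_3, chi_3> = (1/4)[1*(1)*conj(1) + 1*(-1)*conj(-I) + 1*(1)*conj(-1) + 1*(-1)*conj(I)]
      = (1/4)[(1) + (-I) + (-1) + (I)] = 0/4 = 0
(Exp terms are combined using exp(i*s)*conj(exp(i*t)) = exp(i*(s-t)), and sums of them are collapsed using the identity that for every m > 1 the m distinct m-th roots of unity sum to 0, e.g. 1 + exp(2*I*pi/3) + exp(-2*I*pi/3) = 0.)
Hence the multiplicities are chi_2: 1. Dimension check: dim(chi_3)*dim(chi_3) = 1*1 = 1 and sum (mult * dim) = 1*1 = 1.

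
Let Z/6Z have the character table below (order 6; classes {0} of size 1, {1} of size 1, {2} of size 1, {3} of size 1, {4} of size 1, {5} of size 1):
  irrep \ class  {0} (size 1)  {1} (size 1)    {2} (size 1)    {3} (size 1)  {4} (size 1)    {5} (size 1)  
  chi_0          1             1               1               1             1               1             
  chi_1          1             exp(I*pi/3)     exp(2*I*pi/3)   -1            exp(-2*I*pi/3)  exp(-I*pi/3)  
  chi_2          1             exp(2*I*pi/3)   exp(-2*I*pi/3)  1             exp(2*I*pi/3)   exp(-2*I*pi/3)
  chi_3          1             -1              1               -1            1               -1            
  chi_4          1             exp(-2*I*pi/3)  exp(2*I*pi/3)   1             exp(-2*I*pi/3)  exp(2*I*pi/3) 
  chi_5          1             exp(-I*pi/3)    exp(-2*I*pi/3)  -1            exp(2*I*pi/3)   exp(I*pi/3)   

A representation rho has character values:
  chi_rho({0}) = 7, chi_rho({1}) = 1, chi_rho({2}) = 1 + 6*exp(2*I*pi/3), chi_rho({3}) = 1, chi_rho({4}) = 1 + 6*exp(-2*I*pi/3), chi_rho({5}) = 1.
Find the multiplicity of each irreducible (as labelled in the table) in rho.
Multiplicities: chi_0: 1, chi_1: 3, chi_2: 0, chi_3: 0, chi_4: 3, chi_5: 0.

Why: Use <chi_rho, chi> = (1/|G|) sum_C |C| * chi_rho(C) * conj(chi(C)) with |G| = 6 for each irreducible chi in the table:
  <chi_rho, chi_0> = (1/6)[1*(7)*conj(1) + 1*(1)*conj(1) + 1*(1 + 6*exp(2*I*pi/3))*conj(1) + 1*(1)*conj(1) + 1*(1 + 6*exp(-2*I*pi/3))*conj(1) + 1*(1)*conj(1)]
      = (1/6)[(7) + (1) + (1 + 6*exp(2*I*pi/3)) + (1) + (1 + 6*exp(-2*I*pi/3)) + (1)] = 6/6 = 1
  <chi_rho, chi_1> = (1/6)[1*(7)*conj(1) + 1*(1)*conj(exp(I*pi/3)) + 1*(1 + 6*exp(2*I*pi/3))*conj(exp(2*I*pi/3)) + 1*(1)*conj(-1) + 1*(1 + 6*exp(-2*I*pi/3))*conj(exp(-2*I*pi/3)) + 1*(1)*conj(exp(-I*pi/3))]
      = (1/6)[(7) + (exp(-I*pi/3)) + (6 + exp(-2*I*pi/3)) + (-1) + (6 + exp(2*I*pi/3)) + (exp(I*pi/3))] = 18/6 = 3
  <chi_rho, chi_2> = (1/6)[1*(7)*conj(1) + 1*(1)*conj(exp(2*I*pi/3)) + 1*(1 + 6*exp(2*I*pi/3))*conj(exp(-2*I*pi/3)) + 1*(1)*conj(1) + 1*(1 + 6*exp(-2*I*pi/3))*conj(exp(2*I*pi/3)) + 1*(1)*conj(exp(-2*I*pi/3))]
      = (1/6)[(7) + (3*exp(-I*pi/3) + exp(-2*I*pi/3) + 3*exp(2*I*pi/3)) + (6*exp(-2*I*pi/3) + exp(2*I*pi/3)) + (1) + (exp(-2*I*pi/3) + 6*exp(2*I*pi/3)) + (3*exp(-2*I*pi/3) + exp(2*I*pi/3) + 3*exp(I*pi/3))] = 0/6 = 0
  <chi_rho, chi_3> = (1/6)[1*(7)*conj(1) + 1*(1)*conj(-1) + 1*(1 + 6*exp(2*I*pi/3))*conj(1) + 1*(1)*conj(-1) + 1*(1 + 6*exp(-2*I*pi/3))*conj(1) + 1*(1)*conj(-1)]
      = (1/6)[(7) + (-1) + (1 + 6*exp(2*I*pi/3)) + (-1) + (1 + 6*exp(-2*I*pi/3)) + (-1)] = 0/6 = 0
  <chi_rho, chi_4> = (1/6)[1*(7)*conj(1) + 1*(1)*conj(exp(-2*I*pi/3)) + 1*(1 + 6*exp(2*I*pi/3))*conj(exp(2*I*pi/3)) + 1*(1)*conj(1) + 1*(1 + 6*exp(-2*I*pi/3))*conj(exp(-2*I*pi/3)) + 1*(1)*conj(exp(2*I*pi/3))]
      = (1/6)[(7) + (exp(2*I*pi/3)) + (6 + exp(-2*I*pi/3)) + (1) + (6 + exp(2*I*pi/3)) + (exp(-2*I*pi/3))] = 18/6 = 3
  <chi_rho, chi_5> = (1/6)[1*(7)*conj(1) + 1*(1)*conj(exp(-I*pi/3)) + 1*(1 + 6*exp(2*I*pi/3))*conj(exp(-2*I*pi/3)) + 1*(1)*conj(-1) + 1*(1 + 6*exp(-2*I*pi/3))*conj(exp(2*I*pi/3)) + 1*(1)*conj(exp(I*pi/3))]
      = (1/6)[(7) + (3*exp(-I*pi/3) + exp(I*pi/3) + 3*exp(2*I*pi/3)) + (6*exp(-2*I*pi/3) + exp(2*I*pi/3)) + (-1) + (exp(-2*I*pi/3) + 6*exp(2*I*pi/3)) + (3*exp(-2*I*pi/3) + exp(-I*pi/3) + 3*exp(I*pi/3))] = 0/6 = 0
(Exp terms are combined using exp(i*s)*conj(exp(i*t)) = exp(i*(s-t)), and sums of them are collapsed using the identity that for every m > 1 the m distinct m-th roots of unity sum to 0, e.g. 1 + exp(2*I*pi/3) + exp(-2*I*pi/3) = 0.)
Dimension check: dim(rho) = sum (mult * dim) = 1*1 + 3*1 + 0*1 + 0*1 + 3*1 + 0*1 = 7 = chi_rho(e) = 7.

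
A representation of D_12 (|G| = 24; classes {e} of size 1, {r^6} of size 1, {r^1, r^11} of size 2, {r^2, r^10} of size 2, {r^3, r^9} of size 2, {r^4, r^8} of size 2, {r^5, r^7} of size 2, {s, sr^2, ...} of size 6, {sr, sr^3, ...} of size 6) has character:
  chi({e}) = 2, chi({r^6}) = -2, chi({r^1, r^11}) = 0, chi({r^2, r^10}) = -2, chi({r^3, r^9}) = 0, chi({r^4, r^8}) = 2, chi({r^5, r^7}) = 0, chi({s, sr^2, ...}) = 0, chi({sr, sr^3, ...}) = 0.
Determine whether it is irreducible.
Irreducible: <chi, chi> = 1.

Reasoning: <chi, chi> = (1/|G|) sum_C |C| * |chi(C)|^2 = (1/24)[1*|2|^2 + 1*|-2|^2 + 2*|0|^2 + 2*|-2|^2 + 2*|0|^2 + 2*|2|^2 + 2*|0|^2 + 6*|0|^2 + 6*|0|^2]
  = (1/24)[(4) + (4) + (0) + (8) + (0) + (8) + (0) + (0) + (0)] = 24/24 = 1.
A character is irreducible iff <chi, chi> = 1, so this representation is irreducible.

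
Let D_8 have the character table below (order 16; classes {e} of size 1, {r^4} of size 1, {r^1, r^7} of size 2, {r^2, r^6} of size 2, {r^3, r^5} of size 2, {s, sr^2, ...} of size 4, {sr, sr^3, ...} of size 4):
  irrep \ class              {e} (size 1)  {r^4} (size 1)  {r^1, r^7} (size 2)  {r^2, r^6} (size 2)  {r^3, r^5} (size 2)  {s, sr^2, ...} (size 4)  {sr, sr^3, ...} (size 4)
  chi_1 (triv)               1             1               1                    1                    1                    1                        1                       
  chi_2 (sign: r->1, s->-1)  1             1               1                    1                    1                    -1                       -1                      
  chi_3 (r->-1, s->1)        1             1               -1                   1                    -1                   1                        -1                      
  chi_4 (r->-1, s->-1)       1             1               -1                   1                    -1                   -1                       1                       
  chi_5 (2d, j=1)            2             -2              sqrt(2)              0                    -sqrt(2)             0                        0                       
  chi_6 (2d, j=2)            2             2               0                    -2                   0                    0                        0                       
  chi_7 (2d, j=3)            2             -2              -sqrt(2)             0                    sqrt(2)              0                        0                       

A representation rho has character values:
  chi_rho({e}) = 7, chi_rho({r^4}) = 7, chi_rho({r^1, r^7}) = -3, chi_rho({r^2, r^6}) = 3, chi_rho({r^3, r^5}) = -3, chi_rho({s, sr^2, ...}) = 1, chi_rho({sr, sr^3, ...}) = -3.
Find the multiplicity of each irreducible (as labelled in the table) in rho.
Multiplicities: chi_1: 0, chi_2: 1, chi_3: 3, chi_4: 1, chi_5: 0, chi_6: 1, chi_7: 0.

Argument: Use <chi_rho, chi> = (1/|G|) sum_C |C| * chi_rho(C) * conj(chi(C)) with |G| = 16 for each irreducible chi in the table:
  <chi_rho, chi_1> = (1/16)[1*(7)*conj(1) + 1*(7)*conj(1) + 2*(-3)*conj(1) + 2*(3)*conj(1) + 2*(-3)*conj(1) + 4*(1)*conj(1) + 4*(-3)*conj(1)]
      = (1/16)[(7) + (7) + (-6) + (6) + (-6) + (4) + (-12)] = 0/16 = 0
  <chi_rho, chi_2> = (1/16)[1*(7)*conj(1) + 1*(7)*conj(1) + 2*(-3)*conj(1) + 2*(3)*conj(1) + 2*(-3)*conj(1) + 4*(1)*conj(-1) + 4*(-3)*conj(-1)]
      = (1/16)[(7) + (7) + (-6) + (6) + (-6) + (-4) + (12)] = 16/16 = 1
  <chi_rho, chi_3> = (1/16)[1*(7)*conj(1) + 1*(7)*conj(1) + 2*(-3)*conj(-1) + 2*(3)*conj(1) + 2*(-3)*conj(-1) + 4*(1)*conj(1) + 4*(-3)*conj(-1)]
      = (1/16)[(7) + (7) + (6) + (6) + (6) + (4) + (12)] = 48/16 = 3
  <chi_rho, chi_4> = (1/16)[1*(7)*conj(1) + 1*(7)*conj(1) + 2*(-3)*conj(-1) + 2*(3)*conj(1) + 2*(-3)*conj(-1) + 4*(1)*conj(-1) + 4*(-3)*conj(1)]
      = (1/16)[(7) + (7) + (6) + (6) + (6) + (-4) + (-12)] = 16/16 = 1
  <chi_rho, chi_5> = (1/16)[1*(7)*conj(2) + 1*(7)*conj(-2) + 2*(-3)*conj(sqrt(2)) + 2*(3)*conj(0) + 2*(-3)*conj(-sqrt(2)) + 4*(1)*conj(0) + 4*(-3)*conj(0)]
      = (1/16)[(14) + (-14) + (-6*sqrt(2)) + (0) + (6*sqrt(2)) + (0) + (0)] = 0/16 = 0
  <chi_rho, chi_6> = (1/16)[1*(7)*conj(2) + 1*(7)*conj(2) + 2*(-3)*conj(0) + 2*(3)*conj(-2) + 2*(-3)*conj(0) + 4*(1)*conj(0) + 4*(-3)*conj(0)]
      = (1/16)[(14) + (14) + (0) + (-12) + (0) + (0) + (0)] = 16/16 = 1
  <chi_rho, chi_7> = (1/16)[1*(7)*conj(2) + 1*(7)*conj(-2) + 2*(-3)*conj(-sqrt(2)) + 2*(3)*conj(0) + 2*(-3)*conj(sqrt(2)) + 4*(1)*conj(0) + 4*(-3)*conj(0)]
      = (1/16)[(14) + (-14) + (6*sqrt(2)) + (0) + (-6*sqrt(2)) + (0) + (0)] = 0/16 = 0
Dimension check: dim(rho) = sum (mult * dim) = 0*1 + 1*1 + 3*1 + 1*1 + 0*2 + 1*2 + 0*2 = 7 = chi_rho(e) = 7.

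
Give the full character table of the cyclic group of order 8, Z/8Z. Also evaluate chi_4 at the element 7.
Character table of Z/8Z (irreps indexed chi_0,...,chi_7 with chi_k(m) = zeta_8^(k*m), zeta_8 = exp(2*pi*i/8)):
  irrep \ class  {0} (size 1)  {1} (size 1)    {2} (size 1)  {3} (size 1)    {4} (size 1)  {5} (size 1)    {6} (size 1)  {7} (size 1)  
  chi_0          1             1               1             1               1             1               1             1             
  chi_1          1             exp(I*pi/4)     I             exp(3*I*pi/4)   -1            exp(-3*I*pi/4)  -I            exp(-I*pi/4)  
  chi_2          1             I               -1            -I              1             I               -1            -I            
  chi_3          1             exp(3*I*pi/4)   -I            exp(I*pi/4)     -1            exp(-I*pi/4)    I             exp(-3*I*pi/4)
  chi_4          1             -1              1             -1              1             -1              1             -1            
  chi_5          1             exp(-3*I*pi/4)  I             exp(-I*pi/4)    -1            exp(I*pi/4)     -I            exp(3*I*pi/4) 
  chi_6          1             -I              -1            I               1             -I              -1            I             
  chi_7          1             exp(-I*pi/4)    -I            exp(-3*I*pi/4)  -1            exp(3*I*pi/4)   I             exp(I*pi/4)   

Spot check: chi_4(7) = zeta_8^(4*7) = zeta_8^28 = -1.

Reasoning: Z/8Z is abelian, so all 8 irreducible complex representations are 1-dimensional. They are given by chi_k(m) = zeta_8^(k*m) for k = 0,...,7. Row orthogonality: sum_m chi_k(m) conj(chi_l(m)) = 8 * [k = l].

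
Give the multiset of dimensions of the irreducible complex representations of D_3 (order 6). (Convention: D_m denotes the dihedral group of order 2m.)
Dimensions: 1, 1, 2

There are 3 irreducibles (= number of conjugacy classes). Their dimensions d_i satisfy sum d_i^2 = |G| = 6: 1 + 1 + 4 = 6.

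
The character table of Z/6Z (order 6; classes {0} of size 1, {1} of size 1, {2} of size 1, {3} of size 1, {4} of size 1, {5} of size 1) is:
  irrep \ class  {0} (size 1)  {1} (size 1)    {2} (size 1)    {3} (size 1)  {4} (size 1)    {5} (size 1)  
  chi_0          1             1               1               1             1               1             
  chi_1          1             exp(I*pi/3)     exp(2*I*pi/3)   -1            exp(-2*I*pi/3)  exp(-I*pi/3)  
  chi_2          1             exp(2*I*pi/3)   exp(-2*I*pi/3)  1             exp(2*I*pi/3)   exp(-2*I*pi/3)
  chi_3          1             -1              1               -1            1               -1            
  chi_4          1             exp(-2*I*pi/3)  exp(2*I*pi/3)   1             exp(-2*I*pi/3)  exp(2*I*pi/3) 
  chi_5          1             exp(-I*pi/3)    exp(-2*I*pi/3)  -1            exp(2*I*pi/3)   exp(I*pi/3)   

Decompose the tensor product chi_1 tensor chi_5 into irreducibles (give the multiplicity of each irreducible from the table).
chi_1 tensor chi_5 = chi_0 (all other irreducibles have multiplicity 0).

Explanation: The character of a tensor product is the pointwise product (chi_1 * chi_5)(C) = chi_1(C) * chi_5(C):
  {0}: (1)*(1), {1}: (exp(I*pi/3))*(exp(-I*pi/3)), {2}: (exp(2*I*pi/3))*(exp(-2*I*pi/3)), {3}: (-1)*(-1), {4}: (exp(-2*I*pi/3))*(exp(2*I*pi/3)), {5}: (exp(-I*pi/3))*(exp(I*pi/3))
so (chi_1 * chi_5) takes values
  {0} -> 1, {1} -> 1, {2} -> 1, {3} -> 1, {4} -> 1, {5} -> 1.
Now take the inner product of this character with each irreducible chi from the table, <chi_1*chi_5, chi> = (1/6) sum_C |C| (chi_1*chi_5)(C) conj(chi(C)):
  <chi_1*chi_5, chi_0> = (1/6)[1*(1)*conj(1) + 1*(1)*conj(1) + 1*(1)*conj(1) + 1*(1)*conj(1) + 1*(1)*conj(1) + 1*(1)*conj(1)]
      = (1/6)[(1) + (1) + (1) + (1) + (1) + (1)] = 6/6 = 1
  <chi_1*chi_5, chi_1> = (1/6)[1*(1)*conj(1) + 1*(1)*conj(exp(I*pi/3)) + 1*(1)*conj(exp(2*I*pi/3)) + 1*(1)*conj(-1) + 1*(1)*conj(exp(-2*I*pi/3)) + 1*(1)*conj(exp(-I*pi/3))]
      = (1/6)[(1) + (exp(-I*pi/3)) + (exp(-2*I*pi/3)) + (-1) + (exp(2*I*pi/3)) + (exp(I*pi/3))] = 0/6 = 0
  <chi_1*chi_5, chi_2> = (1/6)[1*(1)*conj(1) + 1*(1)*conj(exp(2*I*pi/3)) + 1*(1)*conj(exp(-2*I*pi/3)) + 1*(1)*conj(1) + 1*(1)*conj(exp(2*I*pi/3)) + 1*(1)*conj(exp(-2*I*pi/3))]
      = (1/6)[(1) + (exp(-2*I*pi/3)) + (exp(2*I*pi/3)) + (1) + (exp(-2*I*pi/3)) + (exp(2*I*pi/3))] = 0/6 = 0
  <chi_1*chi_5, chi_3> = (1/6)[1*(1)*conj(1) + 1*(1)*conj(-1) + 1*(1)*conj(1) + 1*(1)*conj(-1) + 1*(1)*conj(1) + 1*(1)*conj(-1)]
      = (1/6)[(1) + (-1) + (1) + (-1) + (1) + (-1)] = 0/6 = 0
  <chi_1*chi_5, chi_4> = (1/6)[1*(1)*conj(1) + 1*(1)*conj(exp(-2*I*pi/3)) + 1*(1)*conj(exp(2*I*pi/3)) + 1*(1)*conj(1) + 1*(1)*conj(exp(-2*I*pi/3)) + 1*(1)*conj(exp(2*I*pi/3))]
      = (1/6)[(1) + (exp(2*I*pi/3)) + (exp(-2*I*pi/3)) + (1) + (exp(2*I*pi/3)) + (exp(-2*I*pi/3))] = 0/6 = 0
  <chi_1*chi_5, chi_5> = (1/6)[1*(1)*conj(1) + 1*(1)*conj(exp(-I*pi/3)) + 1*(1)*conj(exp(-2*I*pi/3)) + 1*(1)*conj(-1) + 1*(1)*conj(exp(2*I*pi/3)) + 1*(1)*conj(exp(I*pi/3))]
      = (1/6)[(1) + (exp(I*pi/3)) + (exp(2*I*pi/3)) + (-1) + (exp(-2*I*pi/3)) + (exp(-I*pi/3))] = 0/6 = 0
(Exp terms are combined using exp(i*s)*conj(exp(i*t)) = exp(i*(s-t)), and sums of them are collapsed using the identity that for every m > 1 the m distinct m-th roots of unity sum to 0, e.g. 1 + exp(2*I*pi/3) + exp(-2*I*pi/3) = 0.)
Hence the multiplicities are chi_0: 1. Dimension check: dim(chi_1)*dim(chi_5) = 1*1 = 1 and sum (mult * dim) = 1*1 = 1.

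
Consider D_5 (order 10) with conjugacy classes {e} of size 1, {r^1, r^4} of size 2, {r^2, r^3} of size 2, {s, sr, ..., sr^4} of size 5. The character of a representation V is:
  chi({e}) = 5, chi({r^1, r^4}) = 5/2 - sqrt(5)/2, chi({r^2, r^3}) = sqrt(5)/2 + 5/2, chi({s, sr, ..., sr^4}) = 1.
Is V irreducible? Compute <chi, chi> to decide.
Not irreducible (reducible): <chi, chi> = 6 > 1.

Argument: <chi, chi> = (1/|G|) sum_C |C| * |chi(C)|^2 = (1/10)[1*|5|^2 + 2*|5/2 - sqrt(5)/2|^2 + 2*|sqrt(5)/2 + 5/2|^2 + 5*|1|^2]
  = (1/10)[(25) + (15 - 5*sqrt(5)) + (5*sqrt(5) + 15) + (5)] = 60/10 = 6.
A character is irreducible iff <chi, chi> = 1, so this representation is reducible.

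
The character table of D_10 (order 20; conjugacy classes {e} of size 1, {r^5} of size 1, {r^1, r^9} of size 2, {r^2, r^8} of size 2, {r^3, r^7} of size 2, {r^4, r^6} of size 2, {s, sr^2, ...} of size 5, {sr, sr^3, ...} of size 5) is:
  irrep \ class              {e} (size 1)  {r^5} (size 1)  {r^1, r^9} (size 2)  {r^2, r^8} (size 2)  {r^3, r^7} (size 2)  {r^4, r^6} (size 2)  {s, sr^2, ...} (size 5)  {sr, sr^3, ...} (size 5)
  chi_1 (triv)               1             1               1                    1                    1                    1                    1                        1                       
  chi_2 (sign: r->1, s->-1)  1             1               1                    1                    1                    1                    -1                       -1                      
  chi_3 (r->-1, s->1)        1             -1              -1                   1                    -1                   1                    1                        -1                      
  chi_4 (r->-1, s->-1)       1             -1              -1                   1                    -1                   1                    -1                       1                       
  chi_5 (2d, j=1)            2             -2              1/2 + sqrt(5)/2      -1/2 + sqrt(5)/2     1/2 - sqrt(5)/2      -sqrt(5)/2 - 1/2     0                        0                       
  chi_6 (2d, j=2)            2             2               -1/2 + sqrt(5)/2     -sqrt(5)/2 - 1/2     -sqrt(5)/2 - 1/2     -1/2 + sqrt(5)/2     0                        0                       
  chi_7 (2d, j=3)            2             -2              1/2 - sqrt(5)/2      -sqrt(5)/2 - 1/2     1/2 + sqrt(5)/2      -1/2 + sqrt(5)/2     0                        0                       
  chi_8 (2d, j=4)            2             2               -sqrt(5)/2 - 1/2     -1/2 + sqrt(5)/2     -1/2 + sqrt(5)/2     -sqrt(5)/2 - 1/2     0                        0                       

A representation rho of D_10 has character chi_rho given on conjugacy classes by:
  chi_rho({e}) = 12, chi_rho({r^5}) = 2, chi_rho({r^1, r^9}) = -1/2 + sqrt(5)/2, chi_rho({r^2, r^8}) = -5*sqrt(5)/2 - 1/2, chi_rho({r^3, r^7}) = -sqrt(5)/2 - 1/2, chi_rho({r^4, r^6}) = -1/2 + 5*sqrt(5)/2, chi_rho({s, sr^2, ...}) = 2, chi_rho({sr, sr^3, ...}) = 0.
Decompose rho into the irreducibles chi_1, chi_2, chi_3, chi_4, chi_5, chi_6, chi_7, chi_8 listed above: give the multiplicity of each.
Multiplicities: chi_1: 1, chi_2: 0, chi_3: 1, chi_4: 0, chi_5: 0, chi_6: 3, chi_7: 2, chi_8: 0.

Justification: Use <chi_rho, chi> = (1/|G|) sum_C |C| * chi_rho(C) * conj(chi(C)) with |G| = 20 for each irreducible chi in the table:
  <chi_rho, chi_1> = (1/20)[1*(12)*conj(1) + 1*(2)*conj(1) + 2*(-1/2 + sqrt(5)/2)*conj(1) + 2*(-5*sqrt(5)/2 - 1/2)*conj(1) + 2*(-sqrt(5)/2 - 1/2)*conj(1) + 2*(-1/2 + 5*sqrt(5)/2)*conj(1) + 5*(2)*conj(1) + 5*(0)*conj(1)]
      = (1/20)[(12) + (2) + (-1 + sqrt(5)) + (-5*sqrt(5) - 1) + (-sqrt(5) - 1) + (-1 + 5*sqrt(5)) + (10) + (0)] = 20/20 = 1
  <chi_rho, chi_2> = (1/20)[1*(12)*conj(1) + 1*(2)*conj(1) + 2*(-1/2 + sqrt(5)/2)*conj(1) + 2*(-5*sqrt(5)/2 - 1/2)*conj(1) + 2*(-sqrt(5)/2 - 1/2)*conj(1) + 2*(-1/2 + 5*sqrt(5)/2)*conj(1) + 5*(2)*conj(-1) + 5*(0)*conj(-1)]
      = (1/20)[(12) + (2) + (-1 + sqrt(5)) + (-5*sqrt(5) - 1) + (-sqrt(5) - 1) + (-1 + 5*sqrt(5)) + (-10) + (0)] = 0/20 = 0
  <chi_rho, chi_3> = (1/20)[1*(12)*conj(1) + 1*(2)*conj(-1) + 2*(-1/2 + sqrt(5)/2)*conj(-1) + 2*(-5*sqrt(5)/2 - 1/2)*conj(1) + 2*(-sqrt(5)/2 - 1/2)*conj(-1) + 2*(-1/2 + 5*sqrt(5)/2)*conj(1) + 5*(2)*conj(1) + 5*(0)*conj(-1)]
      = (1/20)[(12) + (-2) + (1 - sqrt(5)) + (-5*sqrt(5) - 1) + (1 + sqrt(5)) + (-1 + 5*sqrt(5)) + (10) + (0)] = 20/20 = 1
  <chi_rho, chi_4> = (1/20)[1*(12)*conj(1) + 1*(2)*conj(-1) + 2*(-1/2 + sqrt(5)/2)*conj(-1) + 2*(-5*sqrt(5)/2 - 1/2)*conj(1) + 2*(-sqrt(5)/2 - 1/2)*conj(-1) + 2*(-1/2 + 5*sqrt(5)/2)*conj(1) + 5*(2)*conj(-1) + 5*(0)*conj(1)]
      = (1/20)[(12) + (-2) + (1 - sqrt(5)) + (-5*sqrt(5) - 1) + (1 + sqrt(5)) + (-1 + 5*sqrt(5)) + (-10) + (0)] = 0/20 = 0
  <chi_rho, chi_5> = (1/20)[1*(12)*conj(2) + 1*(2)*conj(-2) + 2*(-1/2 + sqrt(5)/2)*conj(1/2 + sqrt(5)/2) + 2*(-5*sqrt(5)/2 - 1/2)*conj(-1/2 + sqrt(5)/2) + 2*(-sqrt(5)/2 - 1/2)*conj(1/2 - sqrt(5)/2) + 2*(-1/2 + 5*sqrt(5)/2)*conj(-sqrt(5)/2 - 1/2) + 5*(2)*conj(0) + 5*(0)*conj(0)]
      = (1/20)[(24) + (-4) + (2) + (-12 + 2*sqrt(5)) + (2) + (-12 - 2*sqrt(5)) + (0) + (0)] = 0/20 = 0
  <chi_rho, chi_6> = (1/20)[1*(12)*conj(2) + 1*(2)*conj(2) + 2*(-1/2 + sqrt(5)/2)*conj(-1/2 + sqrt(5)/2) + 2*(-5*sqrt(5)/2 - 1/2)*conj(-sqrt(5)/2 - 1/2) + 2*(-sqrt(5)/2 - 1/2)*conj(-sqrt(5)/2 - 1/2) + 2*(-1/2 + 5*sqrt(5)/2)*conj(-1/2 + sqrt(5)/2) + 5*(2)*conj(0) + 5*(0)*conj(0)]
      = (1/20)[(24) + (4) + (3 - sqrt(5)) + (3*sqrt(5) + 13) + (sqrt(5) + 3) + (13 - 3*sqrt(5)) + (0) + (0)] = 60/20 = 3
  <chi_rho, chi_7> = (1/20)[1*(12)*conj(2) + 1*(2)*conj(-2) + 2*(-1/2 + sqrt(5)/2)*conj(1/2 - sqrt(5)/2) + 2*(-5*sqrt(5)/2 - 1/2)*conj(-sqrt(5)/2 - 1/2) + 2*(-sqrt(5)/2 - 1/2)*conj(1/2 + sqrt(5)/2) + 2*(-1/2 + 5*sqrt(5)/2)*conj(-1/2 + sqrt(5)/2) + 5*(2)*conj(0) + 5*(0)*conj(0)]
      = (1/20)[(24) + (-4) + (-3 + sqrt(5)) + (3*sqrt(5) + 13) + (-3 - sqrt(5)) + (13 - 3*sqrt(5)) + (0) + (0)] = 40/20 = 2
  <chi_rho, chi_8> = (1/20)[1*(12)*conj(2) + 1*(2)*conj(2) + 2*(-1/2 + sqrt(5)/2)*conj(-sqrt(5)/2 - 1/2) + 2*(-5*sqrt(5)/2 - 1/2)*conj(-1/2 + sqrt(5)/2) + 2*(-sqrt(5)/2 - 1/2)*conj(-1/2 + sqrt(5)/2) + 2*(-1/2 + 5*sqrt(5)/2)*conj(-sqrt(5)/2 - 1/2) + 5*(2)*conj(0) + 5*(0)*conj(0)]
      = (1/20)[(24) + (4) + (-2) + (-12 + 2*sqrt(5)) + (-2) + (-12 - 2*sqrt(5)) + (0) + (0)] = 0/20 = 0
Dimension check: dim(rho) = sum (mult * dim) = 1*1 + 0*1 + 1*1 + 0*1 + 0*2 + 3*2 + 2*2 + 0*2 = 12 = chi_rho(e) = 12.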